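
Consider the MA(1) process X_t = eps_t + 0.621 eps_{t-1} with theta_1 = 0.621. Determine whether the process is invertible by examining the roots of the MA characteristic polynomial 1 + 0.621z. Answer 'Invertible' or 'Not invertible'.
\text{Invertible}

The MA(q) characteristic polynomial is P(z) = 1 + 0.621z.
Invertibility requires all roots to lie outside the unit circle, i.e. |z| > 1 for every root.
This is linear in z: 1 + (0.621) z = 0  =>  z = -1/(0.621) = -1.610306,  |z| = 1.610306.
Moduli of all roots: 1.6103.
All moduli strictly greater than 1? Yes.
Verdict: Invertible.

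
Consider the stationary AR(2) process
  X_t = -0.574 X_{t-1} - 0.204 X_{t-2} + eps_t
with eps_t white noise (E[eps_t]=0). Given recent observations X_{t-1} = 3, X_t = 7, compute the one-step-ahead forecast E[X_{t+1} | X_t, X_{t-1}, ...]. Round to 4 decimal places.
E[X_{t+1} \mid \mathcal F_t] = -4.6300

For an AR(p) model X_t = c + sum_i phi_i X_{t-i} + eps_t, the
one-step-ahead conditional mean is
  E[X_{t+1} | X_t, ...] = c + sum_i phi_i X_{t+1-i}.
Substitute known values:
  E[X_{t+1} | ...] = (-0.574) * (7) + (-0.204) * (3)
                   = -4.6300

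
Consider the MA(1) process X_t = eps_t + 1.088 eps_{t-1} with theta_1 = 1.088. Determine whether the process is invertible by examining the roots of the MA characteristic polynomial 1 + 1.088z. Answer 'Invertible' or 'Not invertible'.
\text{Not invertible}

The MA(q) characteristic polynomial is P(z) = 1 + 1.088z.
Invertibility requires all roots to lie outside the unit circle, i.e. |z| > 1 for every root.
This is linear in z: 1 + (1.088) z = 0  =>  z = -1/(1.088) = -0.919118,  |z| = 0.919118.
Moduli of all roots: 0.9191.
All moduli strictly greater than 1? No.
Verdict: Not invertible.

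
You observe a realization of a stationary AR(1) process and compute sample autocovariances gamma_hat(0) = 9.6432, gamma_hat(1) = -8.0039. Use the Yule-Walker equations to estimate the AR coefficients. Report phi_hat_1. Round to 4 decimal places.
\hat\phi_{1} = -0.8300

The Yule-Walker equations for an AR(p) process read, in matrix form,
  Gamma_p phi = r_p,   with   (Gamma_p)_{ij} = gamma(|i - j|),
                       (r_p)_i = gamma(i),   i,j = 1..p.
Substitute the sample gammas (Toeplitz matrix and right-hand side of size 1):
  Gamma_p = [[9.6432]]
  r_p     = [-8.0039]
With p = 1 this is the single equation gamma(0) phi_1 = gamma(1):
  phi_hat_1 = gamma(1) / gamma(0) = -8.0039 / 9.6432 = -0.8300.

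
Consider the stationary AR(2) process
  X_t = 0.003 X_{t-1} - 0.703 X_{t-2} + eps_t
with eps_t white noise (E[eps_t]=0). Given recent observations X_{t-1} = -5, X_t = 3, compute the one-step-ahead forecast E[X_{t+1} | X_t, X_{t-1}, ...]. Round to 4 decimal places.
E[X_{t+1} \mid \mathcal F_t] = 3.5240

For an AR(p) model X_t = c + sum_i phi_i X_{t-i} + eps_t, the
one-step-ahead conditional mean is
  E[X_{t+1} | X_t, ...] = c + sum_i phi_i X_{t+1-i}.
Substitute known values:
  E[X_{t+1} | ...] = (0.003) * (3) + (-0.703) * (-5)
                   = 3.5240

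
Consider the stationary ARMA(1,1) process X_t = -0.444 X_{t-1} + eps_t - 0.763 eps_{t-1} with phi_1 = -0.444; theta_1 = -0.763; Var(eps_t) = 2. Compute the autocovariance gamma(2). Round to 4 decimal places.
\gamma(2) = 1.7872

Multiply the model equation by X_{t-k} and take expectations. With theta_0 = psi_0 = 1 and psi_j the MA(infinity) weights, this gives
  gamma(k) - sum_i phi_i gamma(k-i) = c_k,
  c_k = sigma^2 * sum_{j=k..q} theta_j psi_{j-k}   (c_k = 0 for k > q),
using gamma(-m) = gamma(m).
psi-weights needed (psi_j = theta_j + sum_i phi_i psi_{j-i}):
  psi_1 = theta_1 + phi_1 = -0.763 + (-0.444) = -1.207
Right-hand sides:
  c_0 = sigma^2 (1 + theta_1 psi_1) = 2 * (1 + (-0.763)(-1.207)) = 2 * 1.920941 = 3.841882
  c_1 = sigma^2 theta_1 = 2 * (-0.763) = -1.526
  c_2 = 0
Equations for k = 0 and k = 1 (AR order 1):
  gamma(0) = phi_1 gamma(1) + c_0
  gamma(1) = phi_1 gamma(0) + c_1
Substituting the second into the first: gamma(0) (1 - phi_1^2) = c_0 + phi_1 c_1, so
  gamma(0) = (c_0 + phi_1 c_1) / (1 - phi_1^2) = (3.841882 + (-0.444)(-1.526)) / (1 - (-0.444)^2) = 4.519426 / 0.802864 = 5.62913.
  gamma(1) = phi_1 gamma(0) + c_1 = (-0.444)(5.62913) + (-1.526) = -4.025334.
For k = 2 (> q): gamma(2) = phi_1 gamma(1) = (-0.444)(-4.025334) = 1.787248.
Therefore gamma(2) = 1.7872 (to 4 decimal places).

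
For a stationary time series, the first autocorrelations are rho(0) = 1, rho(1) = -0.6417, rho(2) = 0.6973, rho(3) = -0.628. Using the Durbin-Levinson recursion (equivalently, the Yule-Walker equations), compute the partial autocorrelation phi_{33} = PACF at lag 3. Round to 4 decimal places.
\phi_{33} = -0.1918

The PACF at lag k is phi_{kk}, the last component of the solution
to the Yule-Walker system G_k phi = r_k where
  (G_k)_{ij} = rho(|i - j|), (r_k)_i = rho(i), i,j = 1..k.
Equivalently, Durbin-Levinson gives phi_{kk} iteratively:
  phi_{11} = rho(1)
  phi_{kk} = [rho(k) - sum_{j=1..k-1} phi_{k-1,j} rho(k-j)]
            / [1 - sum_{j=1..k-1} phi_{k-1,j} rho(j)],
  phi_{k,j} = phi_{k-1,j} - phi_{kk} phi_{k-1,k-j},  j = 1..k-1.
Step k = 1:
  phi_11 = rho(1) = -0.6417.
Step k = 2:
  phi_22 = [rho(2) - phi_11 rho(1)] / [1 - phi_11 rho(1)] = [0.6973 - (-0.6417)(-0.6417)] / [1 - (-0.6417)(-0.6417)]
         = 0.28552111 / 0.58822111 = 0.485398.
  Update: phi_21 = phi_11 - phi_22 phi_11 = -0.6417 - (0.485398)(-0.6417) = -0.33022.
Step k = 3:
  phi_33 = [rho(3) - phi_21 rho(2) - phi_22 rho(1)] / [1 - phi_21 rho(1) - phi_22 rho(2)]
    numerator   = -0.628 - (-0.33022)(0.6973) - (0.485398)(-0.6417) = -0.0862577
    denominator = 1 - (-0.33022)(-0.6417) - (0.485398)(0.6973) = 0.44962985
  phi_33 = -0.0862577 / 0.44962985 = -0.1918.
Therefore phi_{33} = -0.1918.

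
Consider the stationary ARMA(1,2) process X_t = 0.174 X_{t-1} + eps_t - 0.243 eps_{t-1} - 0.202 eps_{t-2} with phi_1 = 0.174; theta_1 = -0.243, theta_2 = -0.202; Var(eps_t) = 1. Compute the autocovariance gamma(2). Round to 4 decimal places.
\gamma(2) = -0.2100

Multiply the model equation by X_{t-k} and take expectations. With theta_0 = psi_0 = 1 and psi_j the MA(infinity) weights, this gives
  gamma(k) - sum_i phi_i gamma(k-i) = c_k,
  c_k = sigma^2 * sum_{j=k..q} theta_j psi_{j-k}   (c_k = 0 for k > q),
using gamma(-m) = gamma(m).
psi-weights needed (psi_j = theta_j + sum_i phi_i psi_{j-i}):
  psi_1 = theta_1 + phi_1 = -0.243 + (0.174) = -0.069
  psi_2 = theta_2 + phi_1 psi_1 = -0.202 + (0.174)(-0.069) = -0.214006
Right-hand sides:
  c_0 = sigma^2 (1 + theta_1 psi_1 + theta_2 psi_2) = 1 * (1 + (-0.243)(-0.069) + (-0.202)(-0.214006)) = 1 * 1.059996 = 1.059996
  c_1 = sigma^2 (theta_1 + theta_2 psi_1) = 1 * (-0.243 + (-0.202)(-0.069)) = -0.229062
  c_2 = sigma^2 theta_2 = 1 * (-0.202) = -0.202
Equations for k = 0 and k = 1 (AR order 1):
  gamma(0) = phi_1 gamma(1) + c_0
  gamma(1) = phi_1 gamma(0) + c_1
Substituting the second into the first: gamma(0) (1 - phi_1^2) = c_0 + phi_1 c_1, so
  gamma(0) = (c_0 + phi_1 c_1) / (1 - phi_1^2) = (1.059996 + (0.174)(-0.229062)) / (1 - (0.174)^2) = 1.020139 / 0.969724 = 1.051989.
  gamma(1) = phi_1 gamma(0) + c_1 = (0.174)(1.051989) + (-0.229062) = -0.046016.
For k = 2: gamma(2) = phi_1 gamma(1) + c_2
  = (0.174)(-0.046016) + (-0.202) = -0.210007.
Therefore gamma(2) = -0.2100 (to 4 decimal places).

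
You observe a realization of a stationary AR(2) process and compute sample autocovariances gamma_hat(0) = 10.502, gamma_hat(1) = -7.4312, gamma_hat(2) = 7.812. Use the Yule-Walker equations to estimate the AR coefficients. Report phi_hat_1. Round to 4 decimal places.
\hat\phi_{1} = -0.3630

The Yule-Walker equations for an AR(p) process read, in matrix form,
  Gamma_p phi = r_p,   with   (Gamma_p)_{ij} = gamma(|i - j|),
                       (r_p)_i = gamma(i),   i,j = 1..p.
Substitute the sample gammas (Toeplitz matrix and right-hand side of size 2):
  Gamma_p = [[10.502, -7.4312], [-7.4312, 10.502]]
  r_p     = [-7.4312, 7.812]
Written out:
  10.502 phi_1 - 7.4312 phi_2 = -7.4312
  -7.4312 phi_1 + 10.502 phi_2 = 7.812
Solve by Cramer's rule:
  det = gamma(0)^2 - gamma(1)^2 = (10.502)^2 - (-7.4312)^2 = 110.292004 - 55.22273344 = 55.06927056
  phi_hat_1 = [gamma(1) gamma(0) - gamma(1) gamma(2)] / det = [(-7.4312)(10.502) - (-7.4312)(7.812)] / 55.06927056 = -19.989928 / 55.06927056 = -0.363
  phi_hat_2 = [gamma(0) gamma(2) - gamma(1)^2] / det = [(10.502)(7.812) - (-7.4312)^2] / 55.06927056 = 26.81889056 / 55.06927056 = 0.487
So phi_hat = [-0.3630, 0.4870].
Therefore phi_hat_1 = -0.3630.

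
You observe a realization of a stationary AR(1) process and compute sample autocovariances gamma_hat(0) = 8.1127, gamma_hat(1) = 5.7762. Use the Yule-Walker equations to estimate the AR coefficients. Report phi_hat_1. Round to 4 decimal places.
\hat\phi_{1} = 0.7120

The Yule-Walker equations for an AR(p) process read, in matrix form,
  Gamma_p phi = r_p,   with   (Gamma_p)_{ij} = gamma(|i - j|),
                       (r_p)_i = gamma(i),   i,j = 1..p.
Substitute the sample gammas (Toeplitz matrix and right-hand side of size 1):
  Gamma_p = [[8.1127]]
  r_p     = [5.7762]
With p = 1 this is the single equation gamma(0) phi_1 = gamma(1):
  phi_hat_1 = gamma(1) / gamma(0) = 5.7762 / 8.1127 = 0.7120.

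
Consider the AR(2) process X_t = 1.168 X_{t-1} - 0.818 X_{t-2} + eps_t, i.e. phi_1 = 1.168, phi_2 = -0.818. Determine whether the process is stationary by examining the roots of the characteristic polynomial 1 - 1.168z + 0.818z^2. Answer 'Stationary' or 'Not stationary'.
\text{Stationary}

The AR(p) characteristic polynomial is P(z) = 1 - 1.168z + 0.818z^2.
Stationarity requires all roots to lie outside the unit circle, i.e. |z| > 1 for every root.
Set 1 + (-1.168) z + (0.818) z^2 = 0, i.e. a z^2 + b z + c = 0 with a = 0.818, b = -1.168, c = 1.
Discriminant D = b^2 - 4ac = (-1.168)^2 - 4*(0.818)*1 = 1.364224 - (3.272) = -1.907776.
D < 0, so the roots are the complex-conjugate pair z = (-b +/- i sqrt(-D)) / (2a) = 0.7139 +/- 0.8443i.
For a conjugate pair |z|^2 = z * conj(z) = (product of roots) = c/a = 1/(0.818) = 1.222494, so |z| = sqrt(1.222494) = 1.1057 for both roots.
Moduli of all roots: 1.1057, 1.1057.
All moduli strictly greater than 1? Yes.
Verdict: Stationary.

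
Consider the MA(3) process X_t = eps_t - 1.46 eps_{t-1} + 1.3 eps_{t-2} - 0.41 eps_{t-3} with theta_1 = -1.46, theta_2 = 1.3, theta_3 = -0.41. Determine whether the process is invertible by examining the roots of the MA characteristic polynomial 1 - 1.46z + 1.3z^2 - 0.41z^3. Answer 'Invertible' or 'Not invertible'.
\text{Invertible}

The MA(q) characteristic polynomial is P(z) = 1 - 1.46z + 1.3z^2 - 0.41z^3.
Invertibility requires all roots to lie outside the unit circle, i.e. |z| > 1 for every root.
Degree 3: look for a simple real root z0 first, then factor out (1 - z/z0) and solve the remaining quadratic.
Testing z0 = 2: P(2) = 1 + (-1.46)(2) + (1.3)(2)^2 + (-0.41)(2)^3
  = 1 + (-2.92) + (5.2) + (-3.28) = 0.  So z_0 = 2 is a root, |z_0| = 2.
Divide out the factor (1 - 0.5 z) = (1 - z/z0) (since 1/z0 = 0.5):
  P(z) = (1 - 0.5 z)(1 + (-0.96) z + (0.82) z^2)
  [check: z-coef -0.96 - (0.5) = -1.46; z^2-coef 0.82 - (0.5)(-0.96) = 1.3; z^3-coef -(0.5)(0.82) = -0.41.]
Remaining roots from the quadratic factor 1 + (-0.96) z + (0.82) z^2:
  Set 1 + (-0.96) z + (0.82) z^2 = 0, i.e. a z^2 + b z + c = 0 with a = 0.82, b = -0.96, c = 1.
  Discriminant D = b^2 - 4ac = (-0.96)^2 - 4*(0.82)*1 = 0.9216 - (3.28) = -2.3584.
  D < 0, so the roots are the complex-conjugate pair z = (-b +/- i sqrt(-D)) / (2a) = 0.5854 +/- 0.9364i.
  For a conjugate pair |z|^2 = z * conj(z) = (product of roots) = c/a = 1/(0.82) = 1.219512, so |z| = sqrt(1.219512) = 1.1043 for both roots.
Moduli of all roots: 2.0000, 1.1043, 1.1043.
All moduli strictly greater than 1? Yes.
Verdict: Invertible.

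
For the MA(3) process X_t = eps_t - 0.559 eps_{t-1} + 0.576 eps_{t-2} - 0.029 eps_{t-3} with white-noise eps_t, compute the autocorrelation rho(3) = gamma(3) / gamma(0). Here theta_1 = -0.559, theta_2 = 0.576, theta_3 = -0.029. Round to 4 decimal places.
\rho(3) = -0.0176

For an MA(q) process with theta_0 = 1, the autocovariance is
  gamma(k) = sigma^2 * sum_{i=0..q-k} theta_i * theta_{i+k},
and rho(k) = gamma(k) / gamma(0). Sigma^2 cancels.
  numerator   = (1)*(-0.029) = -0.029.
  denominator = (1)^2 + (-0.559)^2 + (0.576)^2 + (-0.029)^2 = 1.645098.
  rho(3) = -0.029 / 1.645098 = -0.0176.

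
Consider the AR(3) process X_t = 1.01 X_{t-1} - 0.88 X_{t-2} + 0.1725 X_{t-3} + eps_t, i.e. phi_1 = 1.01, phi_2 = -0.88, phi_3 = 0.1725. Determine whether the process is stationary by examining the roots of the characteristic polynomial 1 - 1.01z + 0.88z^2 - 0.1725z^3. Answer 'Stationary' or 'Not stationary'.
\text{Stationary}

The AR(p) characteristic polynomial is P(z) = 1 - 1.01z + 0.88z^2 - 0.1725z^3.
Stationarity requires all roots to lie outside the unit circle, i.e. |z| > 1 for every root.
Degree 3: look for a simple real root z0 first, then factor out (1 - z/z0) and solve the remaining quadratic.
Testing z0 = 4: P(4) = 1 + (-1.01)(4) + (0.88)(4)^2 + (-0.1725)(4)^3
  = 1 + (-4.04) + (14.08) + (-11.04) = 0.  So z_0 = 4 is a root, |z_0| = 4.
Divide out the factor (1 - 0.25 z) = (1 - z/z0) (since 1/z0 = 0.25):
  P(z) = (1 - 0.25 z)(1 + (-0.76) z + (0.69) z^2)
  [check: z-coef -0.76 - (0.25) = -1.01; z^2-coef 0.69 - (0.25)(-0.76) = 0.88; z^3-coef -(0.25)(0.69) = -0.1725.]
Remaining roots from the quadratic factor 1 + (-0.76) z + (0.69) z^2:
  Set 1 + (-0.76) z + (0.69) z^2 = 0, i.e. a z^2 + b z + c = 0 with a = 0.69, b = -0.76, c = 1.
  Discriminant D = b^2 - 4ac = (-0.76)^2 - 4*(0.69)*1 = 0.5776 - (2.76) = -2.1824.
  D < 0, so the roots are the complex-conjugate pair z = (-b +/- i sqrt(-D)) / (2a) = 0.5507 +/- 1.0705i.
  For a conjugate pair |z|^2 = z * conj(z) = (product of roots) = c/a = 1/(0.69) = 1.449275, so |z| = sqrt(1.449275) = 1.2039 for both roots.
Moduli of all roots: 4.0000, 1.2039, 1.2039.
All moduli strictly greater than 1? Yes.
Verdict: Stationary.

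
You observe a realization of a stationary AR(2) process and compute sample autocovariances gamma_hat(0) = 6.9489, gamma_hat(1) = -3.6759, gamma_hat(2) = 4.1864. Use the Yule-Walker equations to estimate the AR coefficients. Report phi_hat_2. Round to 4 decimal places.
\hat\phi_{2} = 0.4480

The Yule-Walker equations for an AR(p) process read, in matrix form,
  Gamma_p phi = r_p,   with   (Gamma_p)_{ij} = gamma(|i - j|),
                       (r_p)_i = gamma(i),   i,j = 1..p.
Substitute the sample gammas (Toeplitz matrix and right-hand side of size 2):
  Gamma_p = [[6.9489, -3.6759], [-3.6759, 6.9489]]
  r_p     = [-3.6759, 4.1864]
Written out:
  6.9489 phi_1 - 3.6759 phi_2 = -3.6759
  -3.6759 phi_1 + 6.9489 phi_2 = 4.1864
Solve by Cramer's rule:
  det = gamma(0)^2 - gamma(1)^2 = (6.9489)^2 - (-3.6759)^2 = 48.28721121 - 13.51224081 = 34.7749704
  phi_hat_1 = [gamma(1) gamma(0) - gamma(1) gamma(2)] / det = [(-3.6759)(6.9489) - (-3.6759)(4.1864)] / 34.7749704 = -10.15467375 / 34.7749704 = -0.292
  phi_hat_2 = [gamma(0) gamma(2) - gamma(1)^2] / det = [(6.9489)(4.1864) - (-3.6759)^2] / 34.7749704 = 15.57863415 / 34.7749704 = 0.448
So phi_hat = [-0.2920, 0.4480].
Therefore phi_hat_2 = 0.4480.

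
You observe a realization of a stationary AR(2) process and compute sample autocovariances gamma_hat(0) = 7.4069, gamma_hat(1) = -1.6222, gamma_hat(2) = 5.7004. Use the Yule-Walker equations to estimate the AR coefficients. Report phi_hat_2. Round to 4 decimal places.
\hat\phi_{2} = 0.7580

The Yule-Walker equations for an AR(p) process read, in matrix form,
  Gamma_p phi = r_p,   with   (Gamma_p)_{ij} = gamma(|i - j|),
                       (r_p)_i = gamma(i),   i,j = 1..p.
Substitute the sample gammas (Toeplitz matrix and right-hand side of size 2):
  Gamma_p = [[7.4069, -1.6222], [-1.6222, 7.4069]]
  r_p     = [-1.6222, 5.7004]
Written out:
  7.4069 phi_1 - 1.6222 phi_2 = -1.6222
  -1.6222 phi_1 + 7.4069 phi_2 = 5.7004
Solve by Cramer's rule:
  det = gamma(0)^2 - gamma(1)^2 = (7.4069)^2 - (-1.6222)^2 = 54.86216761 - 2.63153284 = 52.23063477
  phi_hat_1 = [gamma(1) gamma(0) - gamma(1) gamma(2)] / det = [(-1.6222)(7.4069) - (-1.6222)(5.7004)] / 52.23063477 = -2.7682843 / 52.23063477 = -0.053
  phi_hat_2 = [gamma(0) gamma(2) - gamma(1)^2] / det = [(7.4069)(5.7004) - (-1.6222)^2] / 52.23063477 = 39.59075992 / 52.23063477 = 0.758
So phi_hat = [-0.0530, 0.7580].
Therefore phi_hat_2 = 0.7580.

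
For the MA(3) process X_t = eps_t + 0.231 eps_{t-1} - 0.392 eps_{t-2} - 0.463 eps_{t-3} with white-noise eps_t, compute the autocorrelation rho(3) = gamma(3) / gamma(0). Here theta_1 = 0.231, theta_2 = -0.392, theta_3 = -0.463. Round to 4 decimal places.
\rho(3) = -0.3257

For an MA(q) process with theta_0 = 1, the autocovariance is
  gamma(k) = sigma^2 * sum_{i=0..q-k} theta_i * theta_{i+k},
and rho(k) = gamma(k) / gamma(0). Sigma^2 cancels.
  numerator   = (1)*(-0.463) = -0.463.
  denominator = (1)^2 + (0.231)^2 + (-0.392)^2 + (-0.463)^2 = 1.421394.
  rho(3) = -0.463 / 1.421394 = -0.3257.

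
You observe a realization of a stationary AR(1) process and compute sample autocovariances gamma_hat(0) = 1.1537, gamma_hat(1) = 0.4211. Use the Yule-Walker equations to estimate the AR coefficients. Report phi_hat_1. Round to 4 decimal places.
\hat\phi_{1} = 0.3650

The Yule-Walker equations for an AR(p) process read, in matrix form,
  Gamma_p phi = r_p,   with   (Gamma_p)_{ij} = gamma(|i - j|),
                       (r_p)_i = gamma(i),   i,j = 1..p.
Substitute the sample gammas (Toeplitz matrix and right-hand side of size 1):
  Gamma_p = [[1.1537]]
  r_p     = [0.4211]
With p = 1 this is the single equation gamma(0) phi_1 = gamma(1):
  phi_hat_1 = gamma(1) / gamma(0) = 0.4211 / 1.1537 = 0.3650.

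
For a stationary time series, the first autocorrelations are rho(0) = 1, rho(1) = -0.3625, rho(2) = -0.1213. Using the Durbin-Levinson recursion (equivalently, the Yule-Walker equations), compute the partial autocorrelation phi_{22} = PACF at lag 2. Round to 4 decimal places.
\phi_{22} = -0.2909

The PACF at lag k is phi_{kk}, the last component of the solution
to the Yule-Walker system G_k phi = r_k where
  (G_k)_{ij} = rho(|i - j|), (r_k)_i = rho(i), i,j = 1..k.
Equivalently, Durbin-Levinson gives phi_{kk} iteratively:
  phi_{11} = rho(1)
  phi_{kk} = [rho(k) - sum_{j=1..k-1} phi_{k-1,j} rho(k-j)]
            / [1 - sum_{j=1..k-1} phi_{k-1,j} rho(j)],
  phi_{k,j} = phi_{k-1,j} - phi_{kk} phi_{k-1,k-j},  j = 1..k-1.
Step k = 1:
  phi_11 = rho(1) = -0.3625.
Step k = 2:
  phi_22 = [rho(2) - phi_11 rho(1)] / [1 - phi_11 rho(1)] = [-0.1213 - (-0.3625)(-0.3625)] / [1 - (-0.3625)(-0.3625)]
         = -0.25270625 / 0.86859375 = -0.2909.
Therefore phi_{22} = -0.2909.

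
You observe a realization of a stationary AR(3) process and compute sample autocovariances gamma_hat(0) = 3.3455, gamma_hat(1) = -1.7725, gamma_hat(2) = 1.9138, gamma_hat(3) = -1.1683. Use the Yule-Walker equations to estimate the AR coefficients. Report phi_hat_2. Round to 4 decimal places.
\hat\phi_{2} = 0.4290

The Yule-Walker equations for an AR(p) process read, in matrix form,
  Gamma_p phi = r_p,   with   (Gamma_p)_{ij} = gamma(|i - j|),
                       (r_p)_i = gamma(i),   i,j = 1..p.
Substitute the sample gammas (Toeplitz matrix and right-hand side of size 3):
  Gamma_p = [[3.3455, -1.7725, 1.9138], [-1.7725, 3.3455, -1.7725], [1.9138, -1.7725, 3.3455]]
  r_p     = [-1.7725, 1.9138, -1.1683]
Written out (R1..R3):
  (R1) 3.3455 phi_1 - 1.7725 phi_2 + 1.9138 phi_3 = -1.7725
  (R2) -1.7725 phi_1 + 3.3455 phi_2 - 1.7725 phi_3 = 1.9138
  (R3) 1.9138 phi_1 - 1.7725 phi_2 + 3.3455 phi_3 = -1.1683
Gaussian elimination:
  R2 <- R2 - (-1.7725/3.3455) R1 = R2 - (-0.529816) R1:  2.406401 phi_2 - 0.758538 phi_3 = 0.974701
  R3 <- R3 - (1.9138/3.3455) R1 = R3 - (0.572052) R1:  -0.758538 phi_2 + 2.250707 phi_3 = -0.154338
  R3 <- R3 - (-0.758538/2.406401) R2 = R3 - (-0.315217) R2:  2.011603 phi_3 = 0.152904
Back-substitution:
  phi_hat_3 = 0.152904 / 2.011603 = 0.076011
  phi_hat_2 = (0.974701 - (-0.758538)(0.076011)) / 2.406401 = 0.429005
  phi_hat_1 = (-1.7725 - (-1.7725)(0.429005) - (1.9138)(0.076011)) / 3.3455 = -0.346005
So phi_hat = [-0.3460, 0.4290, 0.0760].
Therefore phi_hat_2 = 0.4290.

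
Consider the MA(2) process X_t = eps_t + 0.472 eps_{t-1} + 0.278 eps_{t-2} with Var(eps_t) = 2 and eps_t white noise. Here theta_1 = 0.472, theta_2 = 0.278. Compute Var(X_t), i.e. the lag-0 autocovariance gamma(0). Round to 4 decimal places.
\gamma(0) = 2.6001

For an MA(q) process X_t = eps_t + sum_i theta_i eps_{t-i} with
Var(eps_t) = sigma^2, the variance is
  gamma(0) = sigma^2 * (1 + sum_i theta_i^2).
  sum_i theta_i^2 = (0.472)^2 + (0.278)^2 = 0.222784 + 0.077284 = 0.300068.
  gamma(0) = 2 * (1 + 0.300068) = 2 * 1.300068 = 2.600136, which rounds to 2.6001.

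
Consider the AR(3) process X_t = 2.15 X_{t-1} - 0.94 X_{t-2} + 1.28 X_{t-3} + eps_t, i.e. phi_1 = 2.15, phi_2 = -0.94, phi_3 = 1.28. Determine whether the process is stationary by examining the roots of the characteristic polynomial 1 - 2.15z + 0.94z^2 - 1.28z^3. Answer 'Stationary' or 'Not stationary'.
\text{Not stationary}

The AR(p) characteristic polynomial is P(z) = 1 - 2.15z + 0.94z^2 - 1.28z^3.
Stationarity requires all roots to lie outside the unit circle, i.e. |z| > 1 for every root.
Degree 3: look for a simple real root z0 first, then factor out (1 - z/z0) and solve the remaining quadratic.
Testing z0 = 0.5: P(0.5) = 1 + (-2.15)(0.5) + (0.94)(0.5)^2 + (-1.28)(0.5)^3
  = 1 + (-1.075) + (0.235) + (-0.16) = 0.  So z_0 = 0.5 is a root, |z_0| = 0.5.
Divide out the factor (1 - 2 z) = (1 - z/z0) (since 1/z0 = 2):
  P(z) = (1 - 2 z)(1 + (-0.15) z + (0.64) z^2)
  [check: z-coef -0.15 - (2) = -2.15; z^2-coef 0.64 - (2)(-0.15) = 0.94; z^3-coef -(2)(0.64) = -1.28.]
Remaining roots from the quadratic factor 1 + (-0.15) z + (0.64) z^2:
  Set 1 + (-0.15) z + (0.64) z^2 = 0, i.e. a z^2 + b z + c = 0 with a = 0.64, b = -0.15, c = 1.
  Discriminant D = b^2 - 4ac = (-0.15)^2 - 4*(0.64)*1 = 0.0225 - (2.56) = -2.5375.
  D < 0, so the roots are the complex-conjugate pair z = (-b +/- i sqrt(-D)) / (2a) = 0.1172 +/- 1.2445i.
  For a conjugate pair |z|^2 = z * conj(z) = (product of roots) = c/a = 1/(0.64) = 1.5625, so |z| = sqrt(1.5625) = 1.25 for both roots.
Moduli of all roots: 0.5000, 1.2500, 1.2500.
All moduli strictly greater than 1? No.
Verdict: Not stationary.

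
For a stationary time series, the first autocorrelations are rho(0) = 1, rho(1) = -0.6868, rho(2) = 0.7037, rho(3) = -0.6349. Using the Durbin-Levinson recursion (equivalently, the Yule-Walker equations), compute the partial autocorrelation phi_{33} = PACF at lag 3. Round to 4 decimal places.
\phi_{33} = -0.1459

The PACF at lag k is phi_{kk}, the last component of the solution
to the Yule-Walker system G_k phi = r_k where
  (G_k)_{ij} = rho(|i - j|), (r_k)_i = rho(i), i,j = 1..k.
Equivalently, Durbin-Levinson gives phi_{kk} iteratively:
  phi_{11} = rho(1)
  phi_{kk} = [rho(k) - sum_{j=1..k-1} phi_{k-1,j} rho(k-j)]
            / [1 - sum_{j=1..k-1} phi_{k-1,j} rho(j)],
  phi_{k,j} = phi_{k-1,j} - phi_{kk} phi_{k-1,k-j},  j = 1..k-1.
Step k = 1:
  phi_11 = rho(1) = -0.6868.
Step k = 2:
  phi_22 = [rho(2) - phi_11 rho(1)] / [1 - phi_11 rho(1)] = [0.7037 - (-0.6868)(-0.6868)] / [1 - (-0.6868)(-0.6868)]
         = 0.23200576 / 0.52830576 = 0.439151.
  Update: phi_21 = phi_11 - phi_22 phi_11 = -0.6868 - (0.439151)(-0.6868) = -0.385191.
Step k = 3:
  phi_33 = [rho(3) - phi_21 rho(2) - phi_22 rho(1)] / [1 - phi_21 rho(1) - phi_22 rho(2)]
    numerator   = -0.6349 - (-0.385191)(0.7037) - (0.439151)(-0.6868) = -0.06223221
    denominator = 1 - (-0.385191)(-0.6868) - (0.439151)(0.7037) = 0.42642031
  phi_33 = -0.06223221 / 0.42642031 = -0.1459.
Therefore phi_{33} = -0.1459.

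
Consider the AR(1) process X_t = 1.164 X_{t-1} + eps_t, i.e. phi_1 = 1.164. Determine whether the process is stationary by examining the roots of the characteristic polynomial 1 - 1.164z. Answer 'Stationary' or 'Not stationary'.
\text{Not stationary}

The AR(p) characteristic polynomial is P(z) = 1 - 1.164z.
Stationarity requires all roots to lie outside the unit circle, i.e. |z| > 1 for every root.
This is linear in z: 1 + (-1.164) z = 0  =>  z = -1/(-1.164) = 0.859107,  |z| = 0.859107.
Moduli of all roots: 0.8591.
All moduli strictly greater than 1? No.
Verdict: Not stationary.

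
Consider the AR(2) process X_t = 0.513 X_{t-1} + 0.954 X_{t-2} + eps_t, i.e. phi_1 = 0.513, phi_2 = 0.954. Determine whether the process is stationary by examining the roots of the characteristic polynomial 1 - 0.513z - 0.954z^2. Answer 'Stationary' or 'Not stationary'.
\text{Not stationary}

The AR(p) characteristic polynomial is P(z) = 1 - 0.513z - 0.954z^2.
Stationarity requires all roots to lie outside the unit circle, i.e. |z| > 1 for every root.
Set 1 + (-0.513) z + (-0.954) z^2 = 0, i.e. a z^2 + b z + c = 0 with a = -0.954, b = -0.513, c = 1.
Discriminant D = b^2 - 4ac = (-0.513)^2 - 4*(-0.954)*1 = 0.263169 - (-3.816) = 4.079169.
D >= 0, so the roots are real: z = (-b +/- sqrt(D)) / (2a) = (0.513 +/- 2.019695) / (-1.908).
  z_1 = (0.513 + 2.019695) / (-1.908) = -1.3274,   |z_1| = 1.3274.
  z_2 = (0.513 - 2.019695) / (-1.908) = 0.7897,   |z_2| = 0.7897.
Moduli of all roots: 1.3274, 0.7897.
All moduli strictly greater than 1? No.
Verdict: Not stationary.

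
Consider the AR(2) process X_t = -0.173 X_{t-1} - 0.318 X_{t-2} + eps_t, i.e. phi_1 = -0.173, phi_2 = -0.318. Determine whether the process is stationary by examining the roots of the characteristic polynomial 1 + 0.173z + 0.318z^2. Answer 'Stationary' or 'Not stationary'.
\text{Stationary}

The AR(p) characteristic polynomial is P(z) = 1 + 0.173z + 0.318z^2.
Stationarity requires all roots to lie outside the unit circle, i.e. |z| > 1 for every root.
Set 1 + (0.173) z + (0.318) z^2 = 0, i.e. a z^2 + b z + c = 0 with a = 0.318, b = 0.173, c = 1.
Discriminant D = b^2 - 4ac = (0.173)^2 - 4*(0.318)*1 = 0.029929 - (1.272) = -1.242071.
D < 0, so the roots are the complex-conjugate pair z = (-b +/- i sqrt(-D)) / (2a) = -0.272 +/- 1.7523i.
For a conjugate pair |z|^2 = z * conj(z) = (product of roots) = c/a = 1/(0.318) = 3.144654, so |z| = sqrt(3.144654) = 1.7733 for both roots.
Moduli of all roots: 1.7733, 1.7733.
All moduli strictly greater than 1? Yes.
Verdict: Stationary.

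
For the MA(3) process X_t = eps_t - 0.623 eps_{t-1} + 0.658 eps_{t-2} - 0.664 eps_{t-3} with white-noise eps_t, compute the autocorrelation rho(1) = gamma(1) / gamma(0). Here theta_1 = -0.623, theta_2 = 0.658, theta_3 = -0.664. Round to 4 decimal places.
\rho(1) = -0.6498

For an MA(q) process with theta_0 = 1, the autocovariance is
  gamma(k) = sigma^2 * sum_{i=0..q-k} theta_i * theta_{i+k},
and rho(k) = gamma(k) / gamma(0). Sigma^2 cancels.
  numerator   = (1)*(-0.623) + (-0.623)*(0.658) + (0.658)*(-0.664) = -1.469846.
  denominator = (1)^2 + (-0.623)^2 + (0.658)^2 + (-0.664)^2 = 2.261989.
  rho(1) = -1.469846 / 2.261989 = -0.6498.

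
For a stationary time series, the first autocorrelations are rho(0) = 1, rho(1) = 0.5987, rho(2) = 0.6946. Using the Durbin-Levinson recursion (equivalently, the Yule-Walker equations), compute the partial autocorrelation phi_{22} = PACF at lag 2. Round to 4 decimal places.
\phi_{22} = 0.5240

The PACF at lag k is phi_{kk}, the last component of the solution
to the Yule-Walker system G_k phi = r_k where
  (G_k)_{ij} = rho(|i - j|), (r_k)_i = rho(i), i,j = 1..k.
Equivalently, Durbin-Levinson gives phi_{kk} iteratively:
  phi_{11} = rho(1)
  phi_{kk} = [rho(k) - sum_{j=1..k-1} phi_{k-1,j} rho(k-j)]
            / [1 - sum_{j=1..k-1} phi_{k-1,j} rho(j)],
  phi_{k,j} = phi_{k-1,j} - phi_{kk} phi_{k-1,k-j},  j = 1..k-1.
Step k = 1:
  phi_11 = rho(1) = 0.5987.
Step k = 2:
  phi_22 = [rho(2) - phi_11 rho(1)] / [1 - phi_11 rho(1)] = [0.6946 - (0.5987)(0.5987)] / [1 - (0.5987)(0.5987)]
         = 0.33615831 / 0.64155831 = 0.524.
Therefore phi_{22} = 0.5240.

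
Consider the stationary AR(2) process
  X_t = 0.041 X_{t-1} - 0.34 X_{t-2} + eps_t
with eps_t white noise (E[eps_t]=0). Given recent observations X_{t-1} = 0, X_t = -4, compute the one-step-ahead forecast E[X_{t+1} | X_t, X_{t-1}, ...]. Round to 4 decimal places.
E[X_{t+1} \mid \mathcal F_t] = -0.1640

For an AR(p) model X_t = c + sum_i phi_i X_{t-i} + eps_t, the
one-step-ahead conditional mean is
  E[X_{t+1} | X_t, ...] = c + sum_i phi_i X_{t+1-i}.
Substitute known values:
  E[X_{t+1} | ...] = (0.041) * (-4) + (-0.34) * (0)
                   = -0.1640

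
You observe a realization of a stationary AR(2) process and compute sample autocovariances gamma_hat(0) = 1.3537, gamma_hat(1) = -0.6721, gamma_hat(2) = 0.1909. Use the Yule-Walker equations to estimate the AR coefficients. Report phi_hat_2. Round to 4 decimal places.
\hat\phi_{2} = -0.1400

The Yule-Walker equations for an AR(p) process read, in matrix form,
  Gamma_p phi = r_p,   with   (Gamma_p)_{ij} = gamma(|i - j|),
                       (r_p)_i = gamma(i),   i,j = 1..p.
Substitute the sample gammas (Toeplitz matrix and right-hand side of size 2):
  Gamma_p = [[1.3537, -0.6721], [-0.6721, 1.3537]]
  r_p     = [-0.6721, 0.1909]
Written out:
  1.3537 phi_1 - 0.6721 phi_2 = -0.6721
  -0.6721 phi_1 + 1.3537 phi_2 = 0.1909
Solve by Cramer's rule:
  det = gamma(0)^2 - gamma(1)^2 = (1.3537)^2 - (-0.6721)^2 = 1.83250369 - 0.45171841 = 1.38078528
  phi_hat_1 = [gamma(1) gamma(0) - gamma(1) gamma(2)] / det = [(-0.6721)(1.3537) - (-0.6721)(0.1909)] / 1.38078528 = -0.78151788 / 1.38078528 = -0.566
  phi_hat_2 = [gamma(0) gamma(2) - gamma(1)^2] / det = [(1.3537)(0.1909) - (-0.6721)^2] / 1.38078528 = -0.19329708 / 1.38078528 = -0.14
So phi_hat = [-0.5660, -0.1400].
Therefore phi_hat_2 = -0.1400.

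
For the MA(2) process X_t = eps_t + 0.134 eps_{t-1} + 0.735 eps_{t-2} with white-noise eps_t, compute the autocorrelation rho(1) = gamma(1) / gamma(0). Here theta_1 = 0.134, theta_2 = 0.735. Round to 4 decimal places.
\rho(1) = 0.1492

For an MA(q) process with theta_0 = 1, the autocovariance is
  gamma(k) = sigma^2 * sum_{i=0..q-k} theta_i * theta_{i+k},
and rho(k) = gamma(k) / gamma(0). Sigma^2 cancels.
  numerator   = (1)*(0.134) + (0.134)*(0.735) = 0.23249.
  denominator = (1)^2 + (0.134)^2 + (0.735)^2 = 1.558181.
  rho(1) = 0.23249 / 1.558181 = 0.1492.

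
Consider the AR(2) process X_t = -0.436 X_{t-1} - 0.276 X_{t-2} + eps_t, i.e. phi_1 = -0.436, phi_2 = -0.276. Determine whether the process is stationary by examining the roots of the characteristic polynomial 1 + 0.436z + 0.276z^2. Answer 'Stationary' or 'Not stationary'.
\text{Stationary}

The AR(p) characteristic polynomial is P(z) = 1 + 0.436z + 0.276z^2.
Stationarity requires all roots to lie outside the unit circle, i.e. |z| > 1 for every root.
Set 1 + (0.436) z + (0.276) z^2 = 0, i.e. a z^2 + b z + c = 0 with a = 0.276, b = 0.436, c = 1.
Discriminant D = b^2 - 4ac = (0.436)^2 - 4*(0.276)*1 = 0.190096 - (1.104) = -0.913904.
D < 0, so the roots are the complex-conjugate pair z = (-b +/- i sqrt(-D)) / (2a) = -0.7899 +/- 1.7319i.
For a conjugate pair |z|^2 = z * conj(z) = (product of roots) = c/a = 1/(0.276) = 3.623188, so |z| = sqrt(3.623188) = 1.9035 for both roots.
Moduli of all roots: 1.9035, 1.9035.
All moduli strictly greater than 1? Yes.
Verdict: Stationary.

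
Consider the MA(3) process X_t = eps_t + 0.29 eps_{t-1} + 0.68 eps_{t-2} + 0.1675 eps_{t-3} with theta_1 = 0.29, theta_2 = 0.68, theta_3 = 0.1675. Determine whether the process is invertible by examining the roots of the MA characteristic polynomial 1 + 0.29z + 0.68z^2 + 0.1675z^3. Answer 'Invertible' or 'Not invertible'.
\text{Invertible}

The MA(q) characteristic polynomial is P(z) = 1 + 0.29z + 0.68z^2 + 0.1675z^3.
Invertibility requires all roots to lie outside the unit circle, i.e. |z| > 1 for every root.
Degree 3: look for a simple real root z0 first, then factor out (1 - z/z0) and solve the remaining quadratic.
Testing z0 = -4: P(-4) = 1 + (0.29)(-4) + (0.68)(-4)^2 + (0.1675)(-4)^3
  = 1 + (-1.16) + (10.88) + (-10.72) = 0.  So z_0 = -4 is a root, |z_0| = 4.
Divide out the factor (1 + 0.25 z) = (1 - z/z0) (since 1/z0 = -0.25):
  P(z) = (1 + 0.25 z)(1 + (0.04) z + (0.67) z^2)
  [check: z-coef 0.04 - (-0.25) = 0.29; z^2-coef 0.67 - (-0.25)(0.04) = 0.68; z^3-coef -(-0.25)(0.67) = 0.1675.]
Remaining roots from the quadratic factor 1 + (0.04) z + (0.67) z^2:
  Set 1 + (0.04) z + (0.67) z^2 = 0, i.e. a z^2 + b z + c = 0 with a = 0.67, b = 0.04, c = 1.
  Discriminant D = b^2 - 4ac = (0.04)^2 - 4*(0.67)*1 = 0.0016 - (2.68) = -2.6784.
  D < 0, so the roots are the complex-conjugate pair z = (-b +/- i sqrt(-D)) / (2a) = -0.0299 +/- 1.2213i.
  For a conjugate pair |z|^2 = z * conj(z) = (product of roots) = c/a = 1/(0.67) = 1.492537, so |z| = sqrt(1.492537) = 1.2217 for both roots.
Moduli of all roots: 4.0000, 1.2217, 1.2217.
All moduli strictly greater than 1? Yes.
Verdict: Invertible.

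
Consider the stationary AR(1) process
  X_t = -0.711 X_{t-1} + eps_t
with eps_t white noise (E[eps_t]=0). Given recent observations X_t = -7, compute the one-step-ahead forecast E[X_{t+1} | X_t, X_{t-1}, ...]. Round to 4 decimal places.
E[X_{t+1} \mid \mathcal F_t] = 4.9770

For an AR(p) model X_t = c + sum_i phi_i X_{t-i} + eps_t, the
one-step-ahead conditional mean is
  E[X_{t+1} | X_t, ...] = c + sum_i phi_i X_{t+1-i}.
Substitute known values:
  E[X_{t+1} | ...] = (-0.711) * (-7)
                   = 4.9770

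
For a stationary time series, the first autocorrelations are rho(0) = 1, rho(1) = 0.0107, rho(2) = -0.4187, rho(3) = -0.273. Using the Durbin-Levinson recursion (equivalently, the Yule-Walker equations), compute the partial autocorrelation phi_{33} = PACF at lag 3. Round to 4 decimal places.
\phi_{33} = -0.3180

The PACF at lag k is phi_{kk}, the last component of the solution
to the Yule-Walker system G_k phi = r_k where
  (G_k)_{ij} = rho(|i - j|), (r_k)_i = rho(i), i,j = 1..k.
Equivalently, Durbin-Levinson gives phi_{kk} iteratively:
  phi_{11} = rho(1)
  phi_{kk} = [rho(k) - sum_{j=1..k-1} phi_{k-1,j} rho(k-j)]
            / [1 - sum_{j=1..k-1} phi_{k-1,j} rho(j)],
  phi_{k,j} = phi_{k-1,j} - phi_{kk} phi_{k-1,k-j},  j = 1..k-1.
Step k = 1:
  phi_11 = rho(1) = 0.0107.
Step k = 2:
  phi_22 = [rho(2) - phi_11 rho(1)] / [1 - phi_11 rho(1)] = [-0.4187 - (0.0107)(0.0107)] / [1 - (0.0107)(0.0107)]
         = -0.41881449 / 0.99988551 = -0.418862.
  Update: phi_21 = phi_11 - phi_22 phi_11 = 0.0107 - (-0.418862)(0.0107) = 0.015182.
Step k = 3:
  phi_33 = [rho(3) - phi_21 rho(2) - phi_22 rho(1)] / [1 - phi_21 rho(1) - phi_22 rho(2)]
    numerator   = -0.273 - (0.015182)(-0.4187) - (-0.418862)(0.0107) = -0.26216154
    denominator = 1 - (0.015182)(0.0107) - (-0.418862)(-0.4187) = 0.82445985
  phi_33 = -0.26216154 / 0.82445985 = -0.318.
Therefore phi_{33} = -0.3180.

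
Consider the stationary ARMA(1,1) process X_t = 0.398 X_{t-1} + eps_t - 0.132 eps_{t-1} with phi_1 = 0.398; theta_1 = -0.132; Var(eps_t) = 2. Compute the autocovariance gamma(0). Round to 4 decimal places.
\gamma(0) = 2.1681

Multiply the model equation by X_{t-k} and take expectations. With theta_0 = psi_0 = 1 and psi_j the MA(infinity) weights, this gives
  gamma(k) - sum_i phi_i gamma(k-i) = c_k,
  c_k = sigma^2 * sum_{j=k..q} theta_j psi_{j-k}   (c_k = 0 for k > q),
using gamma(-m) = gamma(m).
psi-weights needed (psi_j = theta_j + sum_i phi_i psi_{j-i}):
  psi_1 = theta_1 + phi_1 = -0.132 + (0.398) = 0.266
Right-hand sides:
  c_0 = sigma^2 (1 + theta_1 psi_1) = 2 * (1 + (-0.132)(0.266)) = 2 * 0.964888 = 1.929776
  c_1 = sigma^2 theta_1 = 2 * (-0.132) = -0.264
  c_2 = 0
Equations for k = 0 and k = 1 (AR order 1):
  gamma(0) = phi_1 gamma(1) + c_0
  gamma(1) = phi_1 gamma(0) + c_1
Substituting the second into the first: gamma(0) (1 - phi_1^2) = c_0 + phi_1 c_1, so
  gamma(0) = (c_0 + phi_1 c_1) / (1 - phi_1^2) = (1.929776 + (0.398)(-0.264)) / (1 - (0.398)^2) = 1.824704 / 0.841596 = 2.168147.
Therefore gamma(0) = 2.1681 (to 4 decimal places).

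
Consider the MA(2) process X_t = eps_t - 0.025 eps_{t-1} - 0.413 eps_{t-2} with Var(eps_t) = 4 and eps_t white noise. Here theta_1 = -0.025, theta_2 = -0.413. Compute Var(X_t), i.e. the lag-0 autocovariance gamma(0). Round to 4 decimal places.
\gamma(0) = 4.6848

For an MA(q) process X_t = eps_t + sum_i theta_i eps_{t-i} with
Var(eps_t) = sigma^2, the variance is
  gamma(0) = sigma^2 * (1 + sum_i theta_i^2).
  sum_i theta_i^2 = (-0.025)^2 + (-0.413)^2 = 0.000625 + 0.170569 = 0.171194.
  gamma(0) = 4 * (1 + 0.171194) = 4 * 1.171194 = 4.684776, which rounds to 4.6848.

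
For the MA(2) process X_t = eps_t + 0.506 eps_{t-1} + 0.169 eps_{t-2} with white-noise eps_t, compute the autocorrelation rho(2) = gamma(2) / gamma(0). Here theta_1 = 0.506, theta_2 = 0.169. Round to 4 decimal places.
\rho(2) = 0.1316

For an MA(q) process with theta_0 = 1, the autocovariance is
  gamma(k) = sigma^2 * sum_{i=0..q-k} theta_i * theta_{i+k},
and rho(k) = gamma(k) / gamma(0). Sigma^2 cancels.
  numerator   = (1)*(0.169) = 0.169.
  denominator = (1)^2 + (0.506)^2 + (0.169)^2 = 1.284597.
  rho(2) = 0.169 / 1.284597 = 0.1316.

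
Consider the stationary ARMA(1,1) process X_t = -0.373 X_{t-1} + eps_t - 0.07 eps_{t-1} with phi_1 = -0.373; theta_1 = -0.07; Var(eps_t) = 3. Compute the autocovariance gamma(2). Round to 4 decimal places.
\gamma(2) = 0.5909

Multiply the model equation by X_{t-k} and take expectations. With theta_0 = psi_0 = 1 and psi_j the MA(infinity) weights, this gives
  gamma(k) - sum_i phi_i gamma(k-i) = c_k,
  c_k = sigma^2 * sum_{j=k..q} theta_j psi_{j-k}   (c_k = 0 for k > q),
using gamma(-m) = gamma(m).
psi-weights needed (psi_j = theta_j + sum_i phi_i psi_{j-i}):
  psi_1 = theta_1 + phi_1 = -0.07 + (-0.373) = -0.443
Right-hand sides:
  c_0 = sigma^2 (1 + theta_1 psi_1) = 3 * (1 + (-0.07)(-0.443)) = 3 * 1.03101 = 3.09303
  c_1 = sigma^2 theta_1 = 3 * (-0.07) = -0.21
  c_2 = 0
Equations for k = 0 and k = 1 (AR order 1):
  gamma(0) = phi_1 gamma(1) + c_0
  gamma(1) = phi_1 gamma(0) + c_1
Substituting the second into the first: gamma(0) (1 - phi_1^2) = c_0 + phi_1 c_1, so
  gamma(0) = (c_0 + phi_1 c_1) / (1 - phi_1^2) = (3.09303 + (-0.373)(-0.21)) / (1 - (-0.373)^2) = 3.17136 / 0.860871 = 3.683897.
  gamma(1) = phi_1 gamma(0) + c_1 = (-0.373)(3.683897) + (-0.21) = -1.584094.
For k = 2 (> q): gamma(2) = phi_1 gamma(1) = (-0.373)(-1.584094) = 0.590867.
Therefore gamma(2) = 0.5909 (to 4 decimal places).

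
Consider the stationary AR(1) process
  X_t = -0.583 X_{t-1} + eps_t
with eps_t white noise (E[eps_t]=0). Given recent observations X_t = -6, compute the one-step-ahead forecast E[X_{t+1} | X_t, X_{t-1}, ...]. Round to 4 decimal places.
E[X_{t+1} \mid \mathcal F_t] = 3.4980

For an AR(p) model X_t = c + sum_i phi_i X_{t-i} + eps_t, the
one-step-ahead conditional mean is
  E[X_{t+1} | X_t, ...] = c + sum_i phi_i X_{t+1-i}.
Substitute known values:
  E[X_{t+1} | ...] = (-0.583) * (-6)
                   = 3.4980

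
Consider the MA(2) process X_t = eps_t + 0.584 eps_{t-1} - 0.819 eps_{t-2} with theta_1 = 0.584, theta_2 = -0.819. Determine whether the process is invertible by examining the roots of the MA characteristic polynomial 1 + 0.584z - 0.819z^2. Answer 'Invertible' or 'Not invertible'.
\text{Not invertible}

The MA(q) characteristic polynomial is P(z) = 1 + 0.584z - 0.819z^2.
Invertibility requires all roots to lie outside the unit circle, i.e. |z| > 1 for every root.
Set 1 + (0.584) z + (-0.819) z^2 = 0, i.e. a z^2 + b z + c = 0 with a = -0.819, b = 0.584, c = 1.
Discriminant D = b^2 - 4ac = (0.584)^2 - 4*(-0.819)*1 = 0.341056 - (-3.276) = 3.617056.
D >= 0, so the roots are real: z = (-b +/- sqrt(D)) / (2a) = (-0.584 +/- 1.901856) / (-1.638).
  z_1 = (-0.584 + 1.901856) / (-1.638) = -0.8046,   |z_1| = 0.8046.
  z_2 = (-0.584 - 1.901856) / (-1.638) = 1.5176,   |z_2| = 1.5176.
Moduli of all roots: 0.8046, 1.5176.
All moduli strictly greater than 1? No.
Verdict: Not invertible.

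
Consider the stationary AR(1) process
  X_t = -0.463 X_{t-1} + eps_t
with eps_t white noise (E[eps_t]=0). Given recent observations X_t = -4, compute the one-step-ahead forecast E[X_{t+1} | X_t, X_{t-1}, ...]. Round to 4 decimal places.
E[X_{t+1} \mid \mathcal F_t] = 1.8520

For an AR(p) model X_t = c + sum_i phi_i X_{t-i} + eps_t, the
one-step-ahead conditional mean is
  E[X_{t+1} | X_t, ...] = c + sum_i phi_i X_{t+1-i}.
Substitute known values:
  E[X_{t+1} | ...] = (-0.463) * (-4)
                   = 1.8520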